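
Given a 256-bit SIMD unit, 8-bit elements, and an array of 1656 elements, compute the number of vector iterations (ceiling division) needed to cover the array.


Width = 256 / 8 = 32 elements per vector op
Iterations = ceil(1656 / 32) = 52

52


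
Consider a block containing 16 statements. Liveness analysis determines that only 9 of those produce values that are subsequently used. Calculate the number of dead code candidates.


Dead code = total statements - live definitions
= 16 - 9 = 7

7


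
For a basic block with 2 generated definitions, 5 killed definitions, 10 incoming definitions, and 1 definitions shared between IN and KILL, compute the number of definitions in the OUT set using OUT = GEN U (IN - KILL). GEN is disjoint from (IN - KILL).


IN - KILL: 10 - 1 = 9 surviving definitions
OUT = GEN + surviving = 2 + 9 = 11

11


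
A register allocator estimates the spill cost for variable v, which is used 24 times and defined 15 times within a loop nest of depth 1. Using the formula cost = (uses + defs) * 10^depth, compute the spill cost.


uses + defs = 24 + 15 = 39
10^1 = 10
Spill cost = 39 * 10 = 390

390


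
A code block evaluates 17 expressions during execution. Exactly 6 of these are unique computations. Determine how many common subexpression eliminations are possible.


CSE count = total expressions - unique expressions
= 17 - 6 = 11

11


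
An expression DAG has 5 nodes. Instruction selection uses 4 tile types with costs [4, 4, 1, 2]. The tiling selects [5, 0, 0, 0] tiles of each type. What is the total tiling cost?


Total cost = sum(count_i * cost_i)
= 5*4 + 0*4 + 0*1 + 0*2
= 20

20


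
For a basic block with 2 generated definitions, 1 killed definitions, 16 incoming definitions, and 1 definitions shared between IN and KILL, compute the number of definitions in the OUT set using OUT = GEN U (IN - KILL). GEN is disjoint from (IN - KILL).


IN - KILL: 16 - 1 = 15 surviving definitions
OUT = GEN + surviving = 2 + 15 = 17

17


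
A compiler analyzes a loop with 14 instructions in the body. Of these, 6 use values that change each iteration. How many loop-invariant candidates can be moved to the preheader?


Invariant candidates = total - loop-dependent
= 14 - 6 = 8

8


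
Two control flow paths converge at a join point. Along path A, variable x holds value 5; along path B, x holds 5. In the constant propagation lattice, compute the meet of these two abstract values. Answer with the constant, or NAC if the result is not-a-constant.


Meet operation: if both paths give the same constant, result is that constant; if they differ, result is NAC (not-a-constant).
Path A: 5, Path B: 5 -> equal
Result: constant -> 5

5


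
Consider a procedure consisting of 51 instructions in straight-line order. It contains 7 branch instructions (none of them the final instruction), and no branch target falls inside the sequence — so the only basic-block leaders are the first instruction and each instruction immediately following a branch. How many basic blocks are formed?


With no in-sequence branch targets, the leaders are the first instruction plus the instruction after each branch.
Number of basic blocks = branches + 1
= 7 + 1 = 8

8


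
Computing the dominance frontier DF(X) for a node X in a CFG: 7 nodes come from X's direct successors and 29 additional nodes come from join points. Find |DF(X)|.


DF(X) = direct successor contributions + join point contributions
= 7 + 29 = 36

36


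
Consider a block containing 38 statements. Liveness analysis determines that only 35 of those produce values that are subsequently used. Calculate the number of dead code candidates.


Dead code = total statements - live definitions
= 38 - 35 = 3

3


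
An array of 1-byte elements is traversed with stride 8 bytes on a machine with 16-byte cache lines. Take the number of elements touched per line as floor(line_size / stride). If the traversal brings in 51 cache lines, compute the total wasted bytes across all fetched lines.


Elements per line = floor(16 / 8) = 2
Bytes used per line = 2 * 1 = 2
Wasted per line = 16 - 2 = 14
Total wasted = 14 * 51 = 714

714


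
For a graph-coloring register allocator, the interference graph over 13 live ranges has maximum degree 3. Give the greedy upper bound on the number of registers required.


Greedy coloring never needs more than (max_degree + 1) colors: when coloring a vertex, at most max_degree neighbors are already colored.
Upper bound = 3 + 1 = 4

4


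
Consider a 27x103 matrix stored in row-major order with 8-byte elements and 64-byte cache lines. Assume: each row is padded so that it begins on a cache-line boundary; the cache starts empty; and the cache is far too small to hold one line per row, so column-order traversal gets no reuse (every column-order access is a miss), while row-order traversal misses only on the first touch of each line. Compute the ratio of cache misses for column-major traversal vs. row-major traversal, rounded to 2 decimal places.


Each row occupies 103 * 8 = 824 bytes and starts on a line boundary, so it spans ceil(824 / 64) = 13 cache lines.
Row-major traversal misses (one per line touched): 27 * ceil(103 * 8 / 64) = 351
Column-major traversal misses (no reuse, every access misses): 27 * 103 = 2781
Ratio = 2781 / 351 = 7.92

7.92


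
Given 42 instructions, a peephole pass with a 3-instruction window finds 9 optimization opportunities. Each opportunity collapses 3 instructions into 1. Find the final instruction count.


Each match removes 2 instructions.
Total removed = 9 * 2 = 18
Remaining = 42 - 18 = 24

24


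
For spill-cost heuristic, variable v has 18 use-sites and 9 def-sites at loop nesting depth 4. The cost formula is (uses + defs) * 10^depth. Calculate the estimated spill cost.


uses + defs = 18 + 9 = 27
10^4 = 10000
Spill cost = 27 * 10000 = 270000

270000


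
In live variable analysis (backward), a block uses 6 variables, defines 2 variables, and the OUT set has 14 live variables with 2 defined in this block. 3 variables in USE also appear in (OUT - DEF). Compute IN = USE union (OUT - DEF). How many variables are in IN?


OUT - DEF: 14 - 2 = 12
|IN| = |USE| + |OUT - DEF| - |USE ∩ (OUT - DEF)| = 6 + 12 - 3 = 15

15


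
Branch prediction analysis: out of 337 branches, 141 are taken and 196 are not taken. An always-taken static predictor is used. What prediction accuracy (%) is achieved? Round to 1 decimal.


Predictor: always-taken
Correct predictions = 141
Accuracy = 141 / 337 * 100 = 41.8%

41.8


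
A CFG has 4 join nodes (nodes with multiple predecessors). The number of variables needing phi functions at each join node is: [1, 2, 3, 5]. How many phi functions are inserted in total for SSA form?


Total phi functions = sum of phi functions at each join node
= 1 + 2 + 3 + 5 = 11

11


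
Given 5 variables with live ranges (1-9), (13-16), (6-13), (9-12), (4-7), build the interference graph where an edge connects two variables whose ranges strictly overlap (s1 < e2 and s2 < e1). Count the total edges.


Check all pairs for overlapping intervals.
Two intervals (s1,e1) and (s2,e2) overlap if s1 < e2 and s2 < e1.
v0 (1-9) vs v1..v4: overlaps v2, v4 -> 2
v1 (13-16) vs v2..v4: overlaps none -> 0
v2 (6-13) vs v3..v4: overlaps v3, v4 -> 2
v3 (9-12) vs v4: overlaps none -> 0
Total overlapping pairs = 2 + 0 + 2 + 0 = 4

4


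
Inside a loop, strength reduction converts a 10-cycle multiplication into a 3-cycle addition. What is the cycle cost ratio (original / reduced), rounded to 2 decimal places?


Ratio = mult_cost / add_cost = 10 / 3 = 3.33

3.33


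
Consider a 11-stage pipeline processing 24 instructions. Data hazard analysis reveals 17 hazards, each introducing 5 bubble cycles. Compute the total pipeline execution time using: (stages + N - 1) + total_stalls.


Base cycles = 11 + 24 - 1 = 34
Total stalls = 17 * 5 = 85
Total = 34 + 85 = 119

119


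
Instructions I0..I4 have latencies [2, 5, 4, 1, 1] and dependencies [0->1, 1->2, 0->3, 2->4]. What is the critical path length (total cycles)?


Compute longest path through dependency graph: dist(Ik) = max over predecessors of dist + latency(Ik).
dist(I0) = latency 2 = 2
dist(I1) = dist(I0) + 5 = 2 + 5 = 7
dist(I2) = dist(I1) + 4 = 7 + 4 = 11
dist(I3) = dist(I0) + 1 = 2 + 1 = 3
dist(I4) = dist(I2) + 1 = 11 + 1 = 12
Critical path = max dist = 12

12


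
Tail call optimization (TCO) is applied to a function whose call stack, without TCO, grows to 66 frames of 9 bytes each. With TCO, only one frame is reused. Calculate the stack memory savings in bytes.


Without TCO: 66 * 9 = 594 bytes
With TCO: reuse 1 frame = 9 bytes
Savings = 594 - 9 = 585

585


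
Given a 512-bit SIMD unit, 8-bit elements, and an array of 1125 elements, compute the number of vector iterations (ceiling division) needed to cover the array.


Width = 512 / 8 = 64 elements per vector op
Iterations = ceil(1125 / 64) = 18

18


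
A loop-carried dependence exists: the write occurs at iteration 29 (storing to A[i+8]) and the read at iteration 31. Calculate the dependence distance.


Distance = read iteration - write iteration
= 31 - 29 = 2

2


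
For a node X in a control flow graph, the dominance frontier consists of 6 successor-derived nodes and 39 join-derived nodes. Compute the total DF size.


DF(X) = direct successor contributions + join point contributions
= 6 + 39 = 45

45


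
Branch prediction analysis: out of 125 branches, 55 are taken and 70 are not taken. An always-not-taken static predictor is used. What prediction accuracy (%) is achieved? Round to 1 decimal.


Predictor: always-not-taken
Correct predictions = 70
Accuracy = 70 / 125 * 100 = 56.0%

56.0


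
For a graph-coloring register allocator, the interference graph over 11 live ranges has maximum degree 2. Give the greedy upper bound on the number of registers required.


Greedy coloring never needs more than (max_degree + 1) colors: when coloring a vertex, at most max_degree neighbors are already colored.
Upper bound = 2 + 1 = 3

3


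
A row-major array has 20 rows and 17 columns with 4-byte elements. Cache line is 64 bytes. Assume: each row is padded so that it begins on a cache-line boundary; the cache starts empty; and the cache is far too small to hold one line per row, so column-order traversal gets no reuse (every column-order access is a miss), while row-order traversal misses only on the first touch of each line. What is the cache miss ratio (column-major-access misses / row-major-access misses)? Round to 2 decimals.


Each row occupies 17 * 4 = 68 bytes and starts on a line boundary, so it spans ceil(68 / 64) = 2 cache lines.
Row-major traversal misses (one per line touched): 20 * ceil(17 * 4 / 64) = 40
Column-major traversal misses (no reuse, every access misses): 20 * 17 = 340
Ratio = 340 / 40 = 8.5

8.5


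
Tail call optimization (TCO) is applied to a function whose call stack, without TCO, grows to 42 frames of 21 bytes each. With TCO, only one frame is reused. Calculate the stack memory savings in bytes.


Without TCO: 42 * 21 = 882 bytes
With TCO: reuse 1 frame = 21 bytes
Savings = 882 - 21 = 861

861


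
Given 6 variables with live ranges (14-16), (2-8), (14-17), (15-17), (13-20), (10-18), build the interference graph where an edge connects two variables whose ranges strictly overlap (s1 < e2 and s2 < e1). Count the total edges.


Check all pairs for overlapping intervals.
Two intervals (s1,e1) and (s2,e2) overlap if s1 < e2 and s2 < e1.
v0 (14-16) vs v1..v5: overlaps v2, v3, v4, v5 -> 4
v1 (2-8) vs v2..v5: overlaps none -> 0
v2 (14-17) vs v3..v5: overlaps v3, v4, v5 -> 3
v3 (15-17) vs v4..v5: overlaps v4, v5 -> 2
v4 (13-20) vs v5: overlaps v5 -> 1
Total overlapping pairs = 4 + 0 + 3 + 2 + 1 = 10

10


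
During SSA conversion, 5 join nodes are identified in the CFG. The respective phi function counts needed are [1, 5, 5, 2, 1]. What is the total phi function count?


Total phi functions = sum of phi functions at each join node
= 1 + 5 + 5 + 2 + 1 = 14

14


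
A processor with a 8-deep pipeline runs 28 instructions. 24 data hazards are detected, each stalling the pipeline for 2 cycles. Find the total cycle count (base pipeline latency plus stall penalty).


Base cycles = 8 + 28 - 1 = 35
Total stalls = 24 * 2 = 48
Total = 35 + 48 = 83

83


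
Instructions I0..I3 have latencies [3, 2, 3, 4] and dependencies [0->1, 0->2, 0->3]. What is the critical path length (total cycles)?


Compute longest path through dependency graph: dist(Ik) = max over predecessors of dist + latency(Ik).
dist(I0) = latency 3 = 3
dist(I1) = dist(I0) + 2 = 3 + 2 = 5
dist(I2) = dist(I0) + 3 = 3 + 3 = 6
dist(I3) = dist(I0) + 4 = 3 + 4 = 7
Critical path = max dist = 7

7


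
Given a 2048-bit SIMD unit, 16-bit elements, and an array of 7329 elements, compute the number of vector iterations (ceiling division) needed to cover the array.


Width = 2048 / 16 = 128 elements per vector op
Iterations = ceil(7329 / 128) = 58

58


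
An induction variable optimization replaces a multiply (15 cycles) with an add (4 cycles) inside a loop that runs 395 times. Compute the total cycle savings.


Per-iteration saving = 15 - 4 = 11
Total saved = 395 * 11 = 4345

4345


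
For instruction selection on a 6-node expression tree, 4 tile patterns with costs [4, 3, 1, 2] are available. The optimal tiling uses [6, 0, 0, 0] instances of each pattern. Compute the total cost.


Total cost = sum(count_i * cost_i)
= 6*4 + 0*3 + 0*1 + 0*2
= 24

24


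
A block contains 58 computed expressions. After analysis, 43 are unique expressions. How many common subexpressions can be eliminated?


CSE count = total expressions - unique expressions
= 58 - 43 = 15

15


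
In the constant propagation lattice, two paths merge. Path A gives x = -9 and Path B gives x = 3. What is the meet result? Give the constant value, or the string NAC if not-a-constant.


Meet operation: if both paths give the same constant, result is that constant; if they differ, result is NAC (not-a-constant).
Path A: -9, Path B: 3 -> differ
Result: not-a-constant -> NAC

NAC


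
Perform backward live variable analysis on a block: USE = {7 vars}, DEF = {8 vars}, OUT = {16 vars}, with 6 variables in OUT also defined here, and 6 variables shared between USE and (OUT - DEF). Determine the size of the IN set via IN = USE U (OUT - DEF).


OUT - DEF: 16 - 6 = 10
|IN| = |USE| + |OUT - DEF| - |USE ∩ (OUT - DEF)| = 7 + 10 - 6 = 11

11


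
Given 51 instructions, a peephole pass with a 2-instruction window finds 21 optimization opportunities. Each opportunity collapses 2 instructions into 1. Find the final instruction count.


Each match removes 1 instructions.
Total removed = 21 * 1 = 21
Remaining = 51 - 21 = 30

30


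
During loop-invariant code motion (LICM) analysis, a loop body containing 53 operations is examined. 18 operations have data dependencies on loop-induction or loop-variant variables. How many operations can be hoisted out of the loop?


Invariant candidates = total - loop-dependent
= 53 - 18 = 35

35


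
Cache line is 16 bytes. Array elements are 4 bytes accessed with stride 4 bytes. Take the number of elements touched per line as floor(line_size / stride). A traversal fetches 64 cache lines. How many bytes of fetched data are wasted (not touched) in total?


Elements per line = floor(16 / 4) = 4
Bytes used per line = 4 * 4 = 16
Wasted per line = 16 - 16 = 0
Total wasted = 0 * 64 = 0

0


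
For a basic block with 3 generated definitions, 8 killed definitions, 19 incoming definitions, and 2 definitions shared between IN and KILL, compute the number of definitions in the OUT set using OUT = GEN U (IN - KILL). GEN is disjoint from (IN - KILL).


IN - KILL: 19 - 2 = 17 surviving definitions
OUT = GEN + surviving = 3 + 17 = 20

20


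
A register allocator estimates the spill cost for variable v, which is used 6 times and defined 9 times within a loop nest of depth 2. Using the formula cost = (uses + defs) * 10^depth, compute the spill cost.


uses + defs = 6 + 9 = 15
10^2 = 100
Spill cost = 15 * 100 = 1500

1500


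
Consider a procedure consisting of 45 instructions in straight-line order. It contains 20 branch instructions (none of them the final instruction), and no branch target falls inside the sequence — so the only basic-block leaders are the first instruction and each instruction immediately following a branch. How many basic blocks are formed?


With no in-sequence branch targets, the leaders are the first instruction plus the instruction after each branch.
Number of basic blocks = branches + 1
= 20 + 1 = 21

21


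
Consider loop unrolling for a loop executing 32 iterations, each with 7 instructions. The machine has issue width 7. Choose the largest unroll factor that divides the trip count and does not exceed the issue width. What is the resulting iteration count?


Largest divisor of 32 <= 7 is 4
New iterations = 32 / 4 = 8

8


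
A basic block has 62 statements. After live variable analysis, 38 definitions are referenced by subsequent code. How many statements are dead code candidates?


Dead code = total statements - live definitions
= 62 - 38 = 24

24


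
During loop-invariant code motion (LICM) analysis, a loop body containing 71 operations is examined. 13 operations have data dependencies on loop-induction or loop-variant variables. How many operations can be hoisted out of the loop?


Invariant candidates = total - loop-dependent
= 71 - 13 = 58

58


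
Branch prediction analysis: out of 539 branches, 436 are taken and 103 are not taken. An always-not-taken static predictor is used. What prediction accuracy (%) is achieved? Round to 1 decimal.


Predictor: always-not-taken
Correct predictions = 103
Accuracy = 103 / 539 * 100 = 19.1%

19.1


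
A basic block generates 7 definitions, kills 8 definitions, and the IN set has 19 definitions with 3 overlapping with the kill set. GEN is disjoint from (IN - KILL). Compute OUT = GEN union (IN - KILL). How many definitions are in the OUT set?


IN - KILL: 19 - 3 = 16 surviving definitions
OUT = GEN + surviving = 7 + 16 = 23

23


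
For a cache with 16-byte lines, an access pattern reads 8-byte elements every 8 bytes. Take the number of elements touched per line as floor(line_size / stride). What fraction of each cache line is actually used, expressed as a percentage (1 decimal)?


Elements per cache line = floor(16 / 8) = 2
Bytes used = 2 * 8 = 16
Utilization = 16 / 16 * 100 = 100.0%

100.0


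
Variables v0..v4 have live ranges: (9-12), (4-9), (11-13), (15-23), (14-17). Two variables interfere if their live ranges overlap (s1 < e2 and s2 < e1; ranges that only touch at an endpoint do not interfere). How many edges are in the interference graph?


Check all pairs for overlapping intervals.
Two intervals (s1,e1) and (s2,e2) overlap if s1 < e2 and s2 < e1.
v0 (9-12) vs v1..v4: overlaps v2 -> 1
v1 (4-9) vs v2..v4: overlaps none -> 0
v2 (11-13) vs v3..v4: overlaps none -> 0
v3 (15-23) vs v4: overlaps v4 -> 1
Total overlapping pairs = 1 + 0 + 0 + 1 = 2

2


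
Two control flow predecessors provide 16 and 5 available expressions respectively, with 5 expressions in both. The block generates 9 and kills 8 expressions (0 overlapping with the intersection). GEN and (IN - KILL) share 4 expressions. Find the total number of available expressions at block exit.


IN = intersection of predecessors = 5
IN - KILL = 5 - 0 = 5
|OUT| = |GEN| + |IN - KILL| - |GEN ∩ (IN - KILL)| = 9 + 5 - 4 = 10

10


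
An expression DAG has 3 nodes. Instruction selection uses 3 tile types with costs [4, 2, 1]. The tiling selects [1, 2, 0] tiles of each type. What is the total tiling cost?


Total cost = sum(count_i * cost_i)
= 1*4 + 2*2 + 0*1
= 8

8


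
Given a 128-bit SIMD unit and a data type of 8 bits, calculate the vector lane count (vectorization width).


Width = SIMD bits / data type bits
= 128 / 8 = 16

16


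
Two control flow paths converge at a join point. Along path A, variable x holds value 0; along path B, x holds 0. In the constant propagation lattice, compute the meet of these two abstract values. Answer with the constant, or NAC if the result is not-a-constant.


Meet operation: if both paths give the same constant, result is that constant; if they differ, result is NAC (not-a-constant).
Path A: 0, Path B: 0 -> equal
Result: constant -> 0

0


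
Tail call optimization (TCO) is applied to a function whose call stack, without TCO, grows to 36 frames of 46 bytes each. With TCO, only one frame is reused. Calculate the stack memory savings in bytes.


Without TCO: 36 * 46 = 1656 bytes
With TCO: reuse 1 frame = 46 bytes
Savings = 1656 - 46 = 1610

1610


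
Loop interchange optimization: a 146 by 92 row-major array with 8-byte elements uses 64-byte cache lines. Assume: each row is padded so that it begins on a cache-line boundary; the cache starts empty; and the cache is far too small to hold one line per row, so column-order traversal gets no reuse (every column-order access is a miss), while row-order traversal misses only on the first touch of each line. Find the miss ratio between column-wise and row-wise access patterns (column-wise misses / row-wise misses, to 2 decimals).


Each row occupies 92 * 8 = 736 bytes and starts on a line boundary, so it spans ceil(736 / 64) = 12 cache lines.
Row-major traversal misses (one per line touched): 146 * ceil(92 * 8 / 64) = 1752
Column-major traversal misses (no reuse, every access misses): 146 * 92 = 13432
Ratio = 13432 / 1752 = 7.67

7.67


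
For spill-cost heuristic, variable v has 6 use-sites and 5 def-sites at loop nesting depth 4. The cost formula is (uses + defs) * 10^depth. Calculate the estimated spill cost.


uses + defs = 6 + 5 = 11
10^4 = 10000
Spill cost = 11 * 10000 = 110000

110000


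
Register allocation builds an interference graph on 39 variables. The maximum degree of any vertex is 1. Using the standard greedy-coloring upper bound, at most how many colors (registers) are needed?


Greedy coloring never needs more than (max_degree + 1) colors: when coloring a vertex, at most max_degree neighbors are already colored.
Upper bound = 1 + 1 = 2

2


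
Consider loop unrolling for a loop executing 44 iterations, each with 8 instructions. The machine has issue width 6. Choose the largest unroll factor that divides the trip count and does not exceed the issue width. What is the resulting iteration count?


Largest divisor of 44 <= 6 is 4
New iterations = 44 / 4 = 11

11


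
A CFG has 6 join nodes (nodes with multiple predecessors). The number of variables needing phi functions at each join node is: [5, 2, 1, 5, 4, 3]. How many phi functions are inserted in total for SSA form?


Total phi functions = sum of phi functions at each join node
= 5 + 2 + 1 + 5 + 4 + 3 = 20

20


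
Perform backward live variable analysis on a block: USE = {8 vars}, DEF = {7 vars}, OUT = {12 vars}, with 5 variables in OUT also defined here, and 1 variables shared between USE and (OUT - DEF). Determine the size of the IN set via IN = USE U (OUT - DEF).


OUT - DEF: 12 - 5 = 7
|IN| = |USE| + |OUT - DEF| - |USE ∩ (OUT - DEF)| = 8 + 7 - 1 = 14

14


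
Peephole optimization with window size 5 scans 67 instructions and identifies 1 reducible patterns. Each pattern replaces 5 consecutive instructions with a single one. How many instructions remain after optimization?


Each match removes 4 instructions.
Total removed = 1 * 4 = 4
Remaining = 67 - 4 = 63

63


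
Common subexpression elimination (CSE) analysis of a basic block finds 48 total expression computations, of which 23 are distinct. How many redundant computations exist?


CSE count = total expressions - unique expressions
= 48 - 23 = 25

25


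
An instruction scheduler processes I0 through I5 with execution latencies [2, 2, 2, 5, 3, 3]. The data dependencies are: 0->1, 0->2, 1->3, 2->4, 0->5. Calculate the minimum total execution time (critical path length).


Compute longest path through dependency graph: dist(Ik) = max over predecessors of dist + latency(Ik).
dist(I0) = latency 2 = 2
dist(I1) = dist(I0) + 2 = 2 + 2 = 4
dist(I2) = dist(I0) + 2 = 2 + 2 = 4
dist(I3) = dist(I1) + 5 = 4 + 5 = 9
dist(I4) = dist(I2) + 3 = 4 + 3 = 7
dist(I5) = dist(I0) + 3 = 2 + 3 = 5
Critical path = max dist = 9

9


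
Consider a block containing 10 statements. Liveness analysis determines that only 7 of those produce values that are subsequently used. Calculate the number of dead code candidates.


Dead code = total statements - live definitions
= 10 - 7 = 3

3


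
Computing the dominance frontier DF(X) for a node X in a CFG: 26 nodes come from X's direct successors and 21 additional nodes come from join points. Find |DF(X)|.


DF(X) = direct successor contributions + join point contributions
= 26 + 21 = 47

47


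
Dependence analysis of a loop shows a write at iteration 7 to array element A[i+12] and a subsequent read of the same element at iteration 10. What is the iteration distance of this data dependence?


Distance = read iteration - write iteration
= 10 - 7 = 3

3


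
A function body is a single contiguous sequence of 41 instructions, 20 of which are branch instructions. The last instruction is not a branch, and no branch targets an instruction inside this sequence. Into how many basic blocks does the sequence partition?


With no in-sequence branch targets, the leaders are the first instruction plus the instruction after each branch.
Number of basic blocks = branches + 1
= 20 + 1 = 21

21


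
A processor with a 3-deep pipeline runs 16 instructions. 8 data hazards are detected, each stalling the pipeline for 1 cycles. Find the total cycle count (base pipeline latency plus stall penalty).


Base cycles = 3 + 16 - 1 = 18
Total stalls = 8 * 1 = 8
Total = 18 + 8 = 26

26


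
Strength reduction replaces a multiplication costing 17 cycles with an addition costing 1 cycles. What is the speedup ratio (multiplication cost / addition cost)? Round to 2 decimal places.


Ratio = mult_cost / add_cost = 17 / 1 = 17.0

17.0


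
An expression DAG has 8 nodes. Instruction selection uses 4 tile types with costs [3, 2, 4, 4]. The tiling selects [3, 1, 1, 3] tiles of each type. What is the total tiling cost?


Total cost = sum(count_i * cost_i)
= 3*3 + 1*2 + 1*4 + 3*4
= 27

27


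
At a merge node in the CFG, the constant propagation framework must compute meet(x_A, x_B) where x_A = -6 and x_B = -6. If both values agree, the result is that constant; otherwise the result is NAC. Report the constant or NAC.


Meet operation: if both paths give the same constant, result is that constant; if they differ, result is NAC (not-a-constant).
Path A: -6, Path B: -6 -> equal
Result: constant -> -6

-6


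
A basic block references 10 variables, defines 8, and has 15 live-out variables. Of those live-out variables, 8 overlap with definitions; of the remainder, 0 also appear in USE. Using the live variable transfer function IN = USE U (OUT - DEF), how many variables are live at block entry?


OUT - DEF: 15 - 8 = 7
|IN| = |USE| + |OUT - DEF| - |USE ∩ (OUT - DEF)| = 10 + 7 - 0 = 17

17


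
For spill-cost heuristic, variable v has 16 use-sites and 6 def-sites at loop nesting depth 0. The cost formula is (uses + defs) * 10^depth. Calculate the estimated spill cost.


uses + defs = 16 + 6 = 22
10^0 = 1
Spill cost = 22 * 1 = 22

22


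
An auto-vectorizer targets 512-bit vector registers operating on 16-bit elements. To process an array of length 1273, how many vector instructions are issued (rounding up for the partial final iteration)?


Width = 512 / 16 = 32 elements per vector op
Iterations = ceil(1273 / 32) = 40

40


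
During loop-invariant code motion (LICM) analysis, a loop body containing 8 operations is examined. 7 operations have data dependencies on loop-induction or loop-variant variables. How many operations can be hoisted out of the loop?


Invariant candidates = total - loop-dependent
= 8 - 7 = 1

1


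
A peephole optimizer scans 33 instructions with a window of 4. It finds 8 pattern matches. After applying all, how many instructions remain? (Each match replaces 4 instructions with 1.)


Each match removes 3 instructions.
Total removed = 8 * 3 = 24
Remaining = 33 - 24 = 9

9


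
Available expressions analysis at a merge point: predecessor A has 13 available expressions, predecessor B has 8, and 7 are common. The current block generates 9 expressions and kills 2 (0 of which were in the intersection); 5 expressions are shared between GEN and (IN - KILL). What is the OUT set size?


IN = intersection of predecessors = 7
IN - KILL = 7 - 0 = 7
|OUT| = |GEN| + |IN - KILL| - |GEN ∩ (IN - KILL)| = 9 + 7 - 5 = 11

11


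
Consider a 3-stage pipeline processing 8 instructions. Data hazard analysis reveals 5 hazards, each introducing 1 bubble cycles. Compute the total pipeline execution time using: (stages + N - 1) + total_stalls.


Base cycles = 3 + 8 - 1 = 10
Total stalls = 5 * 1 = 5
Total = 10 + 5 = 15

15


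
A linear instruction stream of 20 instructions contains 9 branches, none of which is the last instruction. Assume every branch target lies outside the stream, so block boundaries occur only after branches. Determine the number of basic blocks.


With no in-sequence branch targets, the leaders are the first instruction plus the instruction after each branch.
Number of basic blocks = branches + 1
= 9 + 1 = 10

10


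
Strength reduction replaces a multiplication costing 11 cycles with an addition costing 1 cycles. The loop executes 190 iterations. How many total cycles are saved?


Per-iteration saving = 11 - 1 = 10
Total saved = 190 * 10 = 1900

1900


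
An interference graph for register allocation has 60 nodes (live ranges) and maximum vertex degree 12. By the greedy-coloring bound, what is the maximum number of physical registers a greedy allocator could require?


Greedy coloring never needs more than (max_degree + 1) colors: when coloring a vertex, at most max_degree neighbors are already colored.
Upper bound = 12 + 1 = 13

13


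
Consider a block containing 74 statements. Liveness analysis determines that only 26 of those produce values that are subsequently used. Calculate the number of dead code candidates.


Dead code = total statements - live definitions
= 74 - 26 = 48

48


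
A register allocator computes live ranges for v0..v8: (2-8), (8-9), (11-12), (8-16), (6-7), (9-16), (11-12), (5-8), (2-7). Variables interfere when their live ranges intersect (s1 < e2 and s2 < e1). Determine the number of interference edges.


Check all pairs for overlapping intervals.
Two intervals (s1,e1) and (s2,e2) overlap if s1 < e2 and s2 < e1.
v0 (2-8) vs v1..v8: overlaps v4, v7, v8 -> 3
v1 (8-9) vs v2..v8: overlaps v3 -> 1
v2 (11-12) vs v3..v8: overlaps v3, v5, v6 -> 3
v3 (8-16) vs v4..v8: overlaps v5, v6 -> 2
v4 (6-7) vs v5..v8: overlaps v7, v8 -> 2
v5 (9-16) vs v6..v8: overlaps v6 -> 1
v6 (11-12) vs v7..v8: overlaps none -> 0
v7 (5-8) vs v8: overlaps v8 -> 1
Total overlapping pairs = 3 + 1 + 3 + 2 + 2 + 1 + 0 + 1 = 13

13


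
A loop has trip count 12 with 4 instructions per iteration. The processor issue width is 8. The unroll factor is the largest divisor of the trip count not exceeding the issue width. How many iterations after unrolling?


Largest divisor of 12 <= 8 is 6
New iterations = 12 / 6 = 2

2


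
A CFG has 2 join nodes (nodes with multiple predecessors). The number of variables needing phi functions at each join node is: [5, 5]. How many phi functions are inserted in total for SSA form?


Total phi functions = sum of phi functions at each join node
= 5 + 5 = 10

10


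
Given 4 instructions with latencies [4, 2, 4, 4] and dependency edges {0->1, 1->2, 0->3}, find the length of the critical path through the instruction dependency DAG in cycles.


Compute longest path through dependency graph: dist(Ik) = max over predecessors of dist + latency(Ik).
dist(I0) = latency 4 = 4
dist(I1) = dist(I0) + 2 = 4 + 2 = 6
dist(I2) = dist(I1) + 4 = 6 + 4 = 10
dist(I3) = dist(I0) + 4 = 4 + 4 = 8
Critical path = max dist = 10

10


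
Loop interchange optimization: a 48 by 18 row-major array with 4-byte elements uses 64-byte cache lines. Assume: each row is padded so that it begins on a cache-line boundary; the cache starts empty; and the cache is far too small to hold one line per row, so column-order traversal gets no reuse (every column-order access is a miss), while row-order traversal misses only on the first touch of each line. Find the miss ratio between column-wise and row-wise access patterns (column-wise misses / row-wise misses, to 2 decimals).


Each row occupies 18 * 4 = 72 bytes and starts on a line boundary, so it spans ceil(72 / 64) = 2 cache lines.
Row-major traversal misses (one per line touched): 48 * ceil(18 * 4 / 64) = 96
Column-major traversal misses (no reuse, every access misses): 48 * 18 = 864
Ratio = 864 / 96 = 9.0

9.0


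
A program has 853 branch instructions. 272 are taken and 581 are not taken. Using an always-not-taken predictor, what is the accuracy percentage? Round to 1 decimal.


Predictor: always-not-taken
Correct predictions = 581
Accuracy = 581 / 853 * 100 = 68.1%

68.1


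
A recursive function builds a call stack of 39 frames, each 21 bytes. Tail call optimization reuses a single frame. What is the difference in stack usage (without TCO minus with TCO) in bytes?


Without TCO: 39 * 21 = 819 bytes
With TCO: reuse 1 frame = 21 bytes
Savings = 819 - 21 = 798

798


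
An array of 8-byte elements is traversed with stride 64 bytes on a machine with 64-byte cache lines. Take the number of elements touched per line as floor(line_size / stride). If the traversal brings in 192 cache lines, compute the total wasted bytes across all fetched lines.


Elements per line = floor(64 / 64) = 1
Bytes used per line = 1 * 8 = 8
Wasted per line = 64 - 8 = 56
Total wasted = 56 * 192 = 10752

10752


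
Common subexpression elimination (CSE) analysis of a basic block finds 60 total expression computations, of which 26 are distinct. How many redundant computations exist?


CSE count = total expressions - unique expressions
= 60 - 26 = 34

34


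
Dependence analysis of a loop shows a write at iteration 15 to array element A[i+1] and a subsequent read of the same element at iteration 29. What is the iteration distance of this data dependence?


Distance = read iteration - write iteration
= 29 - 15 = 14

14


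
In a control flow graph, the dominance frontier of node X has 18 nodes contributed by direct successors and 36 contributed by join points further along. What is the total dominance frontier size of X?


DF(X) = direct successor contributions + join point contributions
= 18 + 36 = 54

54


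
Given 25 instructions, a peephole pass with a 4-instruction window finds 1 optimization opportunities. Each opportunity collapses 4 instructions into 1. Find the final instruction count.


Each match removes 3 instructions.
Total removed = 1 * 3 = 3
Remaining = 25 - 3 = 22

22


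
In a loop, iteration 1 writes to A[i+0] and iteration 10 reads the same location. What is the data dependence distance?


Distance = read iteration - write iteration
= 10 - 1 = 9

9


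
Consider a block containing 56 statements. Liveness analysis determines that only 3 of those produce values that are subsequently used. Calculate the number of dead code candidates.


Dead code = total statements - live definitions
= 56 - 3 = 53

53


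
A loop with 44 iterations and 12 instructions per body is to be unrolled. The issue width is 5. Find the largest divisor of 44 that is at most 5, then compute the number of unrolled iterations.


Largest divisor of 44 <= 5 is 4
New iterations = 44 / 4 = 11

11


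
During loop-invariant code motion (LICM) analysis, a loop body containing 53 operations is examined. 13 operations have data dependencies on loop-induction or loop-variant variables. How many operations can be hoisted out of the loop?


Invariant candidates = total - loop-dependent
= 53 - 13 = 40

40


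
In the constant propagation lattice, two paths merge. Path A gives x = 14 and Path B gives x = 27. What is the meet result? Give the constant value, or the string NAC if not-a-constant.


Meet operation: if both paths give the same constant, result is that constant; if they differ, result is NAC (not-a-constant).
Path A: 14, Path B: 27 -> differ
Result: not-a-constant -> NAC

NAC


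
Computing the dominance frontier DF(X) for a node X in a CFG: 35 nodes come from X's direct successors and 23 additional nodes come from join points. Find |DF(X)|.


DF(X) = direct successor contributions + join point contributions
= 35 + 23 = 58

58


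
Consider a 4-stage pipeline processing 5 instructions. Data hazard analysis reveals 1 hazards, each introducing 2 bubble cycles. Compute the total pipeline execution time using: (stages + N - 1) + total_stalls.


Base cycles = 4 + 5 - 1 = 8
Total stalls = 1 * 2 = 2
Total = 8 + 2 = 10

10


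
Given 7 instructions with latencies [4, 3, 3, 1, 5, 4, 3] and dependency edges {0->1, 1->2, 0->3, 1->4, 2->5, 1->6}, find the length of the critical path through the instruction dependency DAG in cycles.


Compute longest path through dependency graph: dist(Ik) = max over predecessors of dist + latency(Ik).
dist(I0) = latency 4 = 4
dist(I1) = dist(I0) + 3 = 4 + 3 = 7
dist(I2) = dist(I1) + 3 = 7 + 3 = 10
dist(I3) = dist(I0) + 1 = 4 + 1 = 5
dist(I4) = dist(I1) + 5 = 7 + 5 = 12
dist(I5) = dist(I2) + 4 = 10 + 4 = 14
dist(I6) = dist(I1) + 3 = 7 + 3 = 10
Critical path = max dist = 14

14


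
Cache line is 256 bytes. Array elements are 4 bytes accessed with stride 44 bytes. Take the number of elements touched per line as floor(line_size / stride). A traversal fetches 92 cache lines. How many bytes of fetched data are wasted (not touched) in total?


Elements per line = floor(256 / 44) = 5
Bytes used per line = 5 * 4 = 20
Wasted per line = 256 - 20 = 236
Total wasted = 236 * 92 = 21712

21712


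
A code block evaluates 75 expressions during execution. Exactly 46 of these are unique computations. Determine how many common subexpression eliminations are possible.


CSE count = total expressions - unique expressions
= 75 - 46 = 29

29


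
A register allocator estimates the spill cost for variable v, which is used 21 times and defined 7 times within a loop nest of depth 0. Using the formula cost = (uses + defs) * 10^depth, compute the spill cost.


uses + defs = 21 + 7 = 28
10^0 = 1
Spill cost = 28 * 1 = 28

28


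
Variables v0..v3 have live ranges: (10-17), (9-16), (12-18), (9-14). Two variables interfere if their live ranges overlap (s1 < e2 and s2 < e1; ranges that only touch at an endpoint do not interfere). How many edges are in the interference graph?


Check all pairs for overlapping intervals.
Two intervals (s1,e1) and (s2,e2) overlap if s1 < e2 and s2 < e1.
v0 (10-17) vs v1..v3: overlaps v1, v2, v3 -> 3
v1 (9-16) vs v2..v3: overlaps v2, v3 -> 2
v2 (12-18) vs v3: overlaps v3 -> 1
Total overlapping pairs = 3 + 2 + 1 = 6

6


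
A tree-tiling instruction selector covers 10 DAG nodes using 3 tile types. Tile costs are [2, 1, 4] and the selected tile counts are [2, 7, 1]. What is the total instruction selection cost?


Total cost = sum(count_i * cost_i)
= 2*2 + 7*1 + 1*4
= 15

15


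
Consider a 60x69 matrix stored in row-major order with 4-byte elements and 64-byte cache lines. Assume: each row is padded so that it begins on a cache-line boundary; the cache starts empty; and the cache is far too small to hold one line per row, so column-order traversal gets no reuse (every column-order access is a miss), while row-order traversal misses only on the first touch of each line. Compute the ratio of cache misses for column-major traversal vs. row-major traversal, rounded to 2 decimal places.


Each row occupies 69 * 4 = 276 bytes and starts on a line boundary, so it spans ceil(276 / 64) = 5 cache lines.
Row-major traversal misses (one per line touched): 60 * ceil(69 * 4 / 64) = 300
Column-major traversal misses (no reuse, every access misses): 60 * 69 = 4140
Ratio = 4140 / 300 = 13.8

13.8
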